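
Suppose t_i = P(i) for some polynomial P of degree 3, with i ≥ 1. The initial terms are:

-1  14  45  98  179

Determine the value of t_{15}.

1st diffs: 15, 31, 53, 81.
2nd diffs: 16, 22, 28.
3rd diffs: 6, 6 (constant).
So t_i = i^3 + 2i^2 + 2i - 6.
Evaluating at i = 15 gives t_{15} = 3849.

3849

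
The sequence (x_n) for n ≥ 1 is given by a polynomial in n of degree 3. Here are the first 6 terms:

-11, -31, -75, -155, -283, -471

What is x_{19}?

1st diffs: -20, -44, -80, -128, -188.
2nd diffs: -24, -36, -48, -60.
3rd diffs: -12, -12, -12 (constant).
Newton forward-difference form: x_n = -11 + (-20)·C(n-1,1) + (-24)·C(n-1,2) + (-12)·C(n-1,3).
At n = 19: n-1 = 18, so x_{19} = -11 - 360 - 3672 - 9792 = -13835.

-13835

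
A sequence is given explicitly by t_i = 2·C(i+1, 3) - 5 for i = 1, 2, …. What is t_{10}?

C(11, 3) = 165, so t_{10} = 325.

325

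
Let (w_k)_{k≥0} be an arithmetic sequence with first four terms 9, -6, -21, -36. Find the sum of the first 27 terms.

-5022

Common difference d = -15.
w_k = 9 + (k - 0)·(-15).
w_{26} = -381; S = 27·(9 + (-381))/2 = -5022.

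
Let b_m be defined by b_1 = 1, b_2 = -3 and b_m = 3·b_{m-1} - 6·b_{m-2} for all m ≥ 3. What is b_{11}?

-12879

Applying the relation repeatedly:
b_3 = -15, b_4 = -27, b_5 = 9, b_6 = 189, b_7 = 513, b_8 = 405, b_9 = -1863, b_{10} = -8019, b_{11} = -12879.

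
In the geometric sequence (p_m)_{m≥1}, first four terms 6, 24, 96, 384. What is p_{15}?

Common ratio r = 4.
p_m = 6·4^(m-1).
p_{15} = 6·4^14 = 1610612736.

1610612736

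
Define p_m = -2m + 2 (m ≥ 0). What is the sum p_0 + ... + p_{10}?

-88

Over m = 0..10: Σm = 55.
Total = (-2)·55 + (2)·11 = -88.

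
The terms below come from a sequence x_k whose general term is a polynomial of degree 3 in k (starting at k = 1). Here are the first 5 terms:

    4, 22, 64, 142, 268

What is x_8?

1st diffs: 18, 42, 78, 126.
2nd diffs: 24, 36, 48.
3rd diffs: 12, 12 (constant).
Newton forward-difference form: x_k = 4 + 18·C(k-1,1) + 24·C(k-1,2) + 12·C(k-1,3).
At k = 8: k-1 = 7, so x_8 = 4 + 126 + 504 + 420 = 1054.

1054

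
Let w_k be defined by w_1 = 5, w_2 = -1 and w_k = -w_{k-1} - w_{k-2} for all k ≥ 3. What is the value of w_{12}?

-4

Step forward from the initial values:
w_3 = -4, w_4 = 5, w_5 = -1, w_6 = -4, w_7 = 5, w_8 = -1, w_9 = -4, w_{10} = 5, w_{11} = -1, w_{12} = -4.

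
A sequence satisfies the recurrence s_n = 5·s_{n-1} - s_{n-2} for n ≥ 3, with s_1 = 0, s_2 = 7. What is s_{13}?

223571040

s_3 = 35;  s_4 = 168;  s_5 = 805;  …;  s_{10} = 2032632;  s_{11} = 9738925;  s_{12} = 46661993;  s_{13} = 223571040.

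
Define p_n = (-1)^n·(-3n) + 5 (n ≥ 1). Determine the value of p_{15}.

50

(-1)^15 = -1; -3n at n=15 is -45; so p_{15} = 50.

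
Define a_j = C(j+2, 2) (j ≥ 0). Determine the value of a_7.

C(9, 2) = 36, so a_7 = 36.

36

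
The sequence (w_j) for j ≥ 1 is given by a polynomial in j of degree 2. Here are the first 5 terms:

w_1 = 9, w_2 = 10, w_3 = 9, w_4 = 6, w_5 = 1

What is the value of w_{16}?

1st diffs: 1, -1, -3, -5.
2nd diffs: -2, -2, -2 (constant).
So w_j = -j^2 + 4j + 6.
Evaluating at j = 16 gives w_{16} = -186.

-186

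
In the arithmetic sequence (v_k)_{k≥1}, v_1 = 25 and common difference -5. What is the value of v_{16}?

-50

v_k = 25 + (k - 1)·(-5).
v_{16} = 25 + 15·(-5) = -50.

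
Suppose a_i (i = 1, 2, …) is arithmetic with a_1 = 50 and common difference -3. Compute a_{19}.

a_i = 50 + (i - 1)·(-3).
a_{19} = 50 + 18·(-3) = -4.

-4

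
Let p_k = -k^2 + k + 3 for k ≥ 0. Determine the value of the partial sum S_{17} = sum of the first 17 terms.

-1309

Over k = 0..16: Σk = 136, Σk² = 1496.
Total = (-1)·1496 + (1)·136 + (3)·17 = -1309.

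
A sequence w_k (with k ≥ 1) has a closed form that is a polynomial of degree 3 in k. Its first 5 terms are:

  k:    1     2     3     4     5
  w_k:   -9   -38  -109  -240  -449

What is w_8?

-1724

1st diffs: -29, -71, -131, -209.
2nd diffs: -42, -60, -78.
3rd diffs: -18, -18 (constant).
Newton forward-difference form: w_k = -9 + (-29)·C(k-1,1) + (-42)·C(k-1,2) + (-18)·C(k-1,3).
At k = 8: k-1 = 7, so w_8 = -9 - 203 - 882 - 630 = -1724.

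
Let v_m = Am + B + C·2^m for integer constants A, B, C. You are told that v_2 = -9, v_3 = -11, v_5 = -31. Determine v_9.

-503

The three given values yield: 2A + B + 4C = -9; 3A + B + 8C = -11; 5A + B + 32C = -31.
Subtracting the first from the second: A + 4C = -2.
Subtracting the second from the third: 2A + 24C = -20.
Solving: C = -1, A = 2, then B = -9.
Therefore v_9 = 18 + (-9) + (-1)·512 = -503.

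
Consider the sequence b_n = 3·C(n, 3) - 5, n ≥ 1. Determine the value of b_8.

C(8, 3) = 56, so b_8 = 163.

163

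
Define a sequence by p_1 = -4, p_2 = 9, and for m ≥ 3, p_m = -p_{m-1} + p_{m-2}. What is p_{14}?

2673

p_3 = -13;  p_4 = 22;  p_5 = -35;  …;  p_{11} = -631;  p_{12} = 1021;  p_{13} = -1652;  p_{14} = 2673.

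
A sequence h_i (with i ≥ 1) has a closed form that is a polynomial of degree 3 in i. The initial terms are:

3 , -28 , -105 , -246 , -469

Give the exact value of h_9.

-2541

1st diffs: -31, -77, -141, -223.
2nd diffs: -46, -64, -82.
3rd diffs: -18, -18 (constant).
Newton forward-difference form: h_i = 3 + (-31)·C(i-1,1) + (-46)·C(i-1,2) + (-18)·C(i-1,3).
At i = 9: i-1 = 8, so h_9 = 3 - 248 - 1288 - 1008 = -2541.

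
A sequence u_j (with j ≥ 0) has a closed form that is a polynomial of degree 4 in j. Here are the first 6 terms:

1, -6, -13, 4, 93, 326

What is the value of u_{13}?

23934

1st diffs: -7, -7, 17, 89, 233.
2nd diffs: 0, 24, 72, 144.
3rd diffs: 24, 48, 72.
4th diffs: 24, 24 (constant).
Newton forward-difference form: u_j = 1 + (-7)·C(j,1) + 24·C(j,3) + 24·C(j,4).
At j = 13: j = 13, so u_{13} = 1 - 91 + 6864 + 17160 = 23934.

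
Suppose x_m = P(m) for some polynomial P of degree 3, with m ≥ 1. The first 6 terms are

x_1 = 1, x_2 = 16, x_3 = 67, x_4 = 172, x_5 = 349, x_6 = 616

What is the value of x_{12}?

1st diffs: 15, 51, 105, 177, 267.
2nd diffs: 36, 54, 72, 90.
3rd diffs: 18, 18, 18 (constant).
Newton forward-difference form: x_m = 1 + 15·C(m-1,1) + 36·C(m-1,2) + 18·C(m-1,3).
At m = 12: m-1 = 11, so x_{12} = 1 + 165 + 1980 + 2970 = 5116.

5116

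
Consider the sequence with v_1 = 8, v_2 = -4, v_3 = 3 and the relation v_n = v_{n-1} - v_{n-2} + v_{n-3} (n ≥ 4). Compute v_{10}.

-4

Iterate the recurrence:
v_4 = 15, v_5 = 8, v_6 = -4, v_7 = 3, v_8 = 15, v_9 = 8, v_{10} = -4.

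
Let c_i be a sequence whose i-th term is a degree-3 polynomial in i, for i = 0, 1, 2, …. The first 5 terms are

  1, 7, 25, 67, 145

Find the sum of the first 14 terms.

1st diffs: 6, 18, 42, 78.
2nd diffs: 12, 24, 36.
3rd diffs: 12, 12 (constant).
Newton forward-difference form: c_i = 1 + 6·C(i,1) + 12·C(i,2) + 12·C(i,3).
Continuing: …, 271, 457, 715, 1057, …, c_{13} = 4447.
Summing i = 0..13 (14 terms) gives 16940.

16940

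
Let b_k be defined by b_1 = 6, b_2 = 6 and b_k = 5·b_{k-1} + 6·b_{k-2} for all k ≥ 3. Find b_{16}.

806031402126

Step forward from the initial values:
b_3 = 66  b_4 = 366  b_5 = 2226  …  b_{13} = 3731626866  b_{14} = 22389761166  b_{15} = 134338567026  b_{16} = 806031402126.
(Characteristic roots are 6 and -1.)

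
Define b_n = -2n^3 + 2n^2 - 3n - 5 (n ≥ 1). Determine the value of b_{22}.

b_{22} = -2·22^3 + 2·22^2 - 3·22 - 5 = -20399.

-20399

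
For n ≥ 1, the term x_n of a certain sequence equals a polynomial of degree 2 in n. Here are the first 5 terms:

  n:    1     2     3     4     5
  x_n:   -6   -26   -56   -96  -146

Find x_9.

-446

1st diffs: -20, -30, -40, -50.
2nd diffs: -10, -10, -10 (constant).
So x_n = -5n^2 - 5n + 4.
Evaluating at n = 9 gives x_9 = -446.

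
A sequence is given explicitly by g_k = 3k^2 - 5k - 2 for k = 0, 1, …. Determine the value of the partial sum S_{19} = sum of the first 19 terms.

Over k = 0..18: Σk = 171, Σk² = 2109.
Total = (3)·2109 + (-5)·171 + (-2)·19 = 5434.

5434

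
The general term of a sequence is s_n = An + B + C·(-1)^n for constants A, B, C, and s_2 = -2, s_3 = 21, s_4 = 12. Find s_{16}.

96

The three given values yield: 2A + B + C = -2; 3A + B - C = 21; 4A + B + C = 12.
Subtracting the first from the second: A - 2C = 23.
Subtracting the second from the third: A + 2C = -9.
Solving: C = -8, A = 7, then B = -8.
Therefore s_{16} = 112 + (-8) + (-8)·1 = 96.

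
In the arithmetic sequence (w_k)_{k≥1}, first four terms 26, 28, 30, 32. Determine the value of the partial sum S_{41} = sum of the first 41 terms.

2706

Common difference d = 2.
w_k = 26 + (k - 1)·2.
w_{41} = 106; S = 41·(26 + 106)/2 = 2706.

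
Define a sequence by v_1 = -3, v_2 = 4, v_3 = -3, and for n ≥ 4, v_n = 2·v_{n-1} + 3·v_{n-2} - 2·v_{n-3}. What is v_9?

959

v_4 = 12; v_5 = 7; v_6 = 56; v_7 = 109; v_8 = 372; v_9 = 959.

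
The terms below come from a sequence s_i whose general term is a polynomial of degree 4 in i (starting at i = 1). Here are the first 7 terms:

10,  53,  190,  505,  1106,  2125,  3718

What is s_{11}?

1st diffs: 43, 137, 315, 601, 1019, 1593.
2nd diffs: 94, 178, 286, 418, 574.
3rd diffs: 84, 108, 132, 156.
4th diffs: 24, 24, 24 (constant).
Newton forward-difference form: s_i = 10 + 43·C(i-1,1) + 94·C(i-1,2) + 84·C(i-1,3) + 24·C(i-1,4).
At i = 11: i-1 = 10, so s_{11} = 10 + 430 + 4230 + 10080 + 5040 = 19790.

19790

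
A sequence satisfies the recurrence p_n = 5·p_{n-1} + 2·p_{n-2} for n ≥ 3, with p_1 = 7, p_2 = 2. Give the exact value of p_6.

3588

Iterate the recurrence:
p_3 = 24, p_4 = 124, p_5 = 668, p_6 = 3588.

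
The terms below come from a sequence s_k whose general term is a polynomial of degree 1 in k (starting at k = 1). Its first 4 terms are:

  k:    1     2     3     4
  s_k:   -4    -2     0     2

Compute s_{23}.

1st diffs: 2, 2, 2 (constant).
So s_k = 2k - 6.
Evaluating at k = 23 gives s_{23} = 40.

40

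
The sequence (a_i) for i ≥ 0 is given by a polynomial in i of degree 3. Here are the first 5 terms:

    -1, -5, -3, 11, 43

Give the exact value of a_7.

307

1st diffs: -4, 2, 14, 32.
2nd diffs: 6, 12, 18.
3rd diffs: 6, 6 (constant).
Newton forward-difference form: a_i = -1 + (-4)·C(i,1) + 6·C(i,2) + 6·C(i,3).
At i = 7: i = 7, so a_7 = -1 - 28 + 126 + 210 = 307.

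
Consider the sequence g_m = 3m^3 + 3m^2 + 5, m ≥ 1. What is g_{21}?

g_{21} = 3·21^3 + 3·21^2 + 5 = 29111.

29111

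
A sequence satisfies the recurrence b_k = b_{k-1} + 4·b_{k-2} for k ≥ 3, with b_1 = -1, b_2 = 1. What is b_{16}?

-181999

b_3 = -3  b_4 = 1  b_5 = -11  …  b_{13} = -11051  b_{14} = -27559  b_{15} = -71763  b_{16} = -181999.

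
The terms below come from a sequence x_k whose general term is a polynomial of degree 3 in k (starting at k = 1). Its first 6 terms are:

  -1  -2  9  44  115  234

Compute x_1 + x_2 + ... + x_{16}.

28424

1st diffs: -1, 11, 35, 71, 119.
2nd diffs: 12, 24, 36, 48.
3rd diffs: 12, 12, 12 (constant).
Newton forward-difference form: x_k = -1 + (-1)·C(k-1,1) + 12·C(k-1,2) + 12·C(k-1,3).
Continuing: …, 413, 664, 999, 1430, …, x_{16} = 6704.
Summing k = 1..16 (16 terms) gives 28424.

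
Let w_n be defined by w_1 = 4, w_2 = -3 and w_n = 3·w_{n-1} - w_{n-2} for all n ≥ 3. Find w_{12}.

Applying the relation repeatedly:
w_3 = -13  w_4 = -36  w_5 = -95  w_6 = -249  w_7 = -652  w_8 = -1707  w_9 = -4469  w_{10} = -11700  w_{11} = -30631  w_{12} = -80193.

-80193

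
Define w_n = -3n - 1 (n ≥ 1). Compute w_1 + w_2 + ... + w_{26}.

Over n = 1..26: Σn = 351.
Total = (-3)·351 + (-1)·26 = -1079.

-1079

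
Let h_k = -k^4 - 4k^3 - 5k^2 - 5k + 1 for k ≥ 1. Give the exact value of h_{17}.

-104702

h_{17} = -1·17^4 - 4·17^3 - 5·17^2 - 5·17 + 1 = -104702.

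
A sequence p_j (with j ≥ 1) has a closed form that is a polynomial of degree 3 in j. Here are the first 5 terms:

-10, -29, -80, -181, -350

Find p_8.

1st diffs: -19, -51, -101, -169.
2nd diffs: -32, -50, -68.
3rd diffs: -18, -18 (constant).
Newton forward-difference form: p_j = -10 + (-19)·C(j-1,1) + (-32)·C(j-1,2) + (-18)·C(j-1,3).
At j = 8: j-1 = 7, so p_8 = -10 - 133 - 672 - 630 = -1445.

-1445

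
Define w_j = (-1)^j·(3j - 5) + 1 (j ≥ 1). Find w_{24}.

(-1)^24 = 1; 3j - 5 at j=24 is 67; so w_{24} = 68.

68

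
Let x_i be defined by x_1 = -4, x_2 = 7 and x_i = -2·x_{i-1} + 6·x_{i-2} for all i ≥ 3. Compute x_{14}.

x_3 = -38, x_4 = 118, x_5 = -464, …, x_{11} = -1065056, x_{12} = 3881824, x_{13} = -14153984, x_{14} = 51598912.

51598912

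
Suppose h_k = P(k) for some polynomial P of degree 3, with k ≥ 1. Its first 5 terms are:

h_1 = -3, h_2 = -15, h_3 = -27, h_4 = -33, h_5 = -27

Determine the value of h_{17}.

1st diffs: -12, -12, -6, 6.
2nd diffs: 0, 6, 12.
3rd diffs: 6, 6 (constant).
Newton forward-difference form: h_k = -3 + (-12)·C(k-1,1) + 6·C(k-1,3).
At k = 17: k-1 = 16, so h_{17} = -3 - 192 + 3360 = 3165.

3165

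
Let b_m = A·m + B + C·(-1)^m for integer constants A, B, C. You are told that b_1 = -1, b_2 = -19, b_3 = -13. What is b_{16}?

Write the equations: A + B - C = -1; 2A + B + C = -19; 3A + B - C = -13.
Subtracting the first from the second: A + 2C = -18.
Subtracting the second from the third: A - 2C = 6.
Solving: C = -6, A = -6, then B = -1.
Hence b_{16} = -6·16 + (-1) + (-6)·1 = -103.

-103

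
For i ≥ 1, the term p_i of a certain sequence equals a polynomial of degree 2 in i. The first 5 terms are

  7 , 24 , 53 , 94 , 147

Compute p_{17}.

1st diffs: 17, 29, 41, 53.
2nd diffs: 12, 12, 12 (constant).
Newton forward-difference form: p_i = 7 + 17·C(i-1,1) + 12·C(i-1,2).
At i = 17: i-1 = 16, so p_{17} = 7 + 272 + 1440 = 1719.

1719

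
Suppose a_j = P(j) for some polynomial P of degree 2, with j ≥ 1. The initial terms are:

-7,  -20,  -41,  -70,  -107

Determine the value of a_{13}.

-691

1st diffs: -13, -21, -29, -37.
2nd diffs: -8, -8, -8 (constant).
So a_j = -4j^2 - j - 2.
Evaluating at j = 13 gives a_{13} = -691.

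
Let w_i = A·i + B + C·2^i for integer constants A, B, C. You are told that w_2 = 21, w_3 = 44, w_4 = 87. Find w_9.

The three given values yield: 2A + B + 4C = 21; 3A + B + 8C = 44; 4A + B + 16C = 87.
Subtracting the first from the second: A + 4C = 23.
Subtracting the second from the third: A + 8C = 43.
Solving: C = 5, A = 3, then B = -5.
So w_i = 3·i + (-5) + 5·2^i; at i=9 this is 2582.

2582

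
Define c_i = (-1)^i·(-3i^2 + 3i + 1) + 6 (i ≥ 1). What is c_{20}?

(-1)^20 = 1; -3i^2 + 3i + 1 at i=20 is -1139; so c_{20} = -1133.

-1133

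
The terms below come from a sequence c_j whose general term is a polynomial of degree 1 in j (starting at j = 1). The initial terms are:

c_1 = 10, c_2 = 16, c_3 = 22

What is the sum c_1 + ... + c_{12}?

516

1st diffs: 6, 6 (constant).
So c_j = 6j + 4.
Continuing: …, 28, 34, 40, 46, …, c_{12} = 76.
Summing j = 1..12 (12 terms) gives 516.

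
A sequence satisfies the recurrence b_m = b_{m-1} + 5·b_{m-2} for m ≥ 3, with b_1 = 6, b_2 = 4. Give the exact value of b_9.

Applying the relation repeatedly:
b_3 = 34;  b_4 = 54;  b_5 = 224;  b_6 = 494;  b_7 = 1614;  b_8 = 4084;  b_9 = 12154.

12154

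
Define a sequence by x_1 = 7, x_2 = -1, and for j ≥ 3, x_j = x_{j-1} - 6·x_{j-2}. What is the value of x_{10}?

Iterate the recurrence:
x_3 = -43  x_4 = -37  x_5 = 221  x_6 = 443  x_7 = -883  x_8 = -3541  x_9 = 1757  x_{10} = 23003.

23003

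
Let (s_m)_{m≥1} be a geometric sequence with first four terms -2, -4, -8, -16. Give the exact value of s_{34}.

-17179869184

Common ratio r = 2.
s_m = (-2)·2^(m-1).
s_{34} = (-2)·2^33 = -17179869184.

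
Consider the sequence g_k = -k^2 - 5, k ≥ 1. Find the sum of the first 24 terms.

Over k = 1..24: Σk = 300, Σk² = 4900.
Total = (-1)·4900 + (-5)·24 = -5020.

-5020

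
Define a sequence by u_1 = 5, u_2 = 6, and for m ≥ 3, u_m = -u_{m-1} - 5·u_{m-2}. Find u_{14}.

u_3 = -31;  u_4 = 1;  u_5 = 154;  …;  u_{11} = 434;  u_{12} = 42961;  u_{13} = -45131;  u_{14} = -169674.

-169674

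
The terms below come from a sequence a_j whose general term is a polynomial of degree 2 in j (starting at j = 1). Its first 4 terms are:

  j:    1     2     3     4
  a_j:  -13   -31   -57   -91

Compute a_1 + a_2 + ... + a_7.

-749

1st diffs: -18, -26, -34.
2nd diffs: -8, -8 (constant).
So a_j = -4j^2 - 6j - 3.
Continuing: -133, -183, -241.
Summing j = 1..7 (7 terms) gives -749.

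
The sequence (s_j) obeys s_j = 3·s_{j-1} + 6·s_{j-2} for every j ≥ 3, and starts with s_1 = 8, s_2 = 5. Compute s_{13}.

135759483

Applying the relation repeatedly:
s_3 = 63; s_4 = 219; s_5 = 1035; …; s_{10} = 1624131; s_{11} = 7101675; s_{12} = 31049811; s_{13} = 135759483.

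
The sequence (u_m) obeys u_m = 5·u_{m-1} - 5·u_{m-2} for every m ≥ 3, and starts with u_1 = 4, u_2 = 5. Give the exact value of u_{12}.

-328125

Applying the relation repeatedly:
u_3 = 5  u_4 = 0  u_5 = -25  u_6 = -125  u_7 = -500  u_8 = -1875  u_9 = -6875  u_{10} = -25000  u_{11} = -90625  u_{12} = -328125.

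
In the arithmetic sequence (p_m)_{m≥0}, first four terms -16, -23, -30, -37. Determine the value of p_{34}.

Common difference d = -7.
p_m = -16 + (m - 0)·(-7).
p_{34} = -16 + 34·(-7) = -254.

-254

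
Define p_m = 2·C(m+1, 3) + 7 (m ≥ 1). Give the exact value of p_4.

27

C(5, 3) = 10, so p_4 = 27.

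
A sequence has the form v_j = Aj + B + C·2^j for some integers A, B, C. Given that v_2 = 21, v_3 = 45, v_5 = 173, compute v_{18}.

1310785

At j = 2, 3, 5: 2A + B + 4C = 21; 3A + B + 8C = 45; 5A + B + 32C = 173.
Subtracting the first from the second: A + 4C = 24.
Subtracting the second from the third: 2A + 24C = 128.
Solving: C = 5, A = 4, then B = -7.
Hence v_{18} = 4·18 + (-7) + 5·262144 = 1310785.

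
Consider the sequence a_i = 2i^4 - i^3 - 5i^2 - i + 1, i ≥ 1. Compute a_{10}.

18491

a_{10} = 2·10^4 - 1·10^3 - 5·10^2 - 1·10 + 1 = 18491.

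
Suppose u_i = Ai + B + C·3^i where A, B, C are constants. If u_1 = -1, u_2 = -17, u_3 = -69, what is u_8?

Plug in i = 1, 2, 3: A + B + 3C = -1; 2A + B + 9C = -17; 3A + B + 27C = -69.
Subtracting the first from the second: A + 6C = -16.
Subtracting the second from the third: A + 18C = -52.
Solving: C = -3, A = 2, then B = 6.
Therefore u_8 = 16 + 6 + (-3)·6561 = -19661.

-19661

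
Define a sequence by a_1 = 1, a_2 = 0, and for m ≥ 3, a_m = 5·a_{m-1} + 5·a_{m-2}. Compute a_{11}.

6018750

Compute successive terms:
a_3 = 5;  a_4 = 25;  a_5 = 150;  a_6 = 875;  a_7 = 5125;  a_8 = 30000;  a_9 = 175625;  a_{10} = 1028125;  a_{11} = 6018750.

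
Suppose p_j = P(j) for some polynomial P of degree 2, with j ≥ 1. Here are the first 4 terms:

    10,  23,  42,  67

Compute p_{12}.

1st diffs: 13, 19, 25.
2nd diffs: 6, 6 (constant).
Newton forward-difference form: p_j = 10 + 13·C(j-1,1) + 6·C(j-1,2).
At j = 12: j-1 = 11, so p_{12} = 10 + 143 + 330 = 483.

483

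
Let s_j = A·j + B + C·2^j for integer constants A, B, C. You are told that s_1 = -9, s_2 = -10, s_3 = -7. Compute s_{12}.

8124

At j = 1, 2, 3: A + B + 2C = -9; 2A + B + 4C = -10; 3A + B + 8C = -7.
Subtracting the first from the second: A + 2C = -1.
Subtracting the second from the third: A + 4C = 3.
Solving: C = 2, A = -5, then B = -8.
So s_j = -5·j + (-8) + 2·2^j; at j=12 this is 8124.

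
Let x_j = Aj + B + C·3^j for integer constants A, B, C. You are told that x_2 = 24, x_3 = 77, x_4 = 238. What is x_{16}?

At j = 2, 3, 4: 2A + B + 9C = 24; 3A + B + 27C = 77; 4A + B + 81C = 238.
Subtracting the first from the second: A + 18C = 53.
Subtracting the second from the third: A + 54C = 161.
Solving: C = 3, A = -1, then B = -1.
Hence x_{16} = -1·16 + (-1) + 3·43046721 = 129140146.

129140146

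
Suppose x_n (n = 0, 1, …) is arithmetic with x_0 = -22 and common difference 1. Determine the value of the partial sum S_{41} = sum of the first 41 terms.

-82

x_n = -22 + (n - 0)·1.
x_{40} = 18; S = 41·(-22 + 18)/2 = -82.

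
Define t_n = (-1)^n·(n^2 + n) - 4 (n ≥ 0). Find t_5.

(-1)^5 = -1; n^2 + n at n=5 is 30; so t_5 = -34.

-34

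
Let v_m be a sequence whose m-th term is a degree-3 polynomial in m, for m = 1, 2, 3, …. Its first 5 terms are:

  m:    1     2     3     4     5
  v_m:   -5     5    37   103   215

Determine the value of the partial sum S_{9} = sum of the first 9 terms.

3675

1st diffs: 10, 32, 66, 112.
2nd diffs: 22, 34, 46.
3rd diffs: 12, 12 (constant).
Newton forward-difference form: v_m = -5 + 10·C(m-1,1) + 22·C(m-1,2) + 12·C(m-1,3).
Continuing: 385, 625, 947, 1363.
Summing m = 1..9 (9 terms) gives 3675.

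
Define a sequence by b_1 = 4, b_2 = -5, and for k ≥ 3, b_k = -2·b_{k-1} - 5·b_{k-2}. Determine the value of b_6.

-145

Iterate the recurrence:
b_3 = -10, b_4 = 45, b_5 = -40, b_6 = -145.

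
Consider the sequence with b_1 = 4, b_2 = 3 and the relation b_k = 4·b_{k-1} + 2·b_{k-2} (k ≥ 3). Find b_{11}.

Compute successive terms:
b_3 = 20;  b_4 = 86;  b_5 = 384;  b_6 = 1708;  b_7 = 7600;  b_8 = 33816;  b_9 = 150464;  b_{10} = 669488;  b_{11} = 2978880.

2978880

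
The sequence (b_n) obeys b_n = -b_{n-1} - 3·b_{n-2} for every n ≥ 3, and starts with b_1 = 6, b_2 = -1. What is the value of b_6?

-91

Applying the relation repeatedly:
b_3 = -17;  b_4 = 20;  b_5 = 31;  b_6 = -91.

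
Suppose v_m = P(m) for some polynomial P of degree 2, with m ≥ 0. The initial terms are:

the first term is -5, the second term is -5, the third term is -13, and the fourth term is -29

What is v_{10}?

-365

1st diffs: 0, -8, -16.
2nd diffs: -8, -8 (constant).
So v_m = -4m^2 + 4m - 5.
Evaluating at m = 10 gives v_{10} = -365.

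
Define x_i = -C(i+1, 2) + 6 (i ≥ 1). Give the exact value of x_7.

C(8, 2) = 28, so x_7 = -22.

-22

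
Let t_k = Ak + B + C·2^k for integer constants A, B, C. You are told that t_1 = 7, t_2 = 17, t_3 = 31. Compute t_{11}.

Plug in k = 1, 2, 3: A + B + 2C = 7; 2A + B + 4C = 17; 3A + B + 8C = 31.
Subtracting the first from the second: A + 2C = 10.
Subtracting the second from the third: A + 4C = 14.
Solving: C = 2, A = 6, then B = -3.
Hence t_{11} = 6·11 + (-3) + 2·2048 = 4159.

4159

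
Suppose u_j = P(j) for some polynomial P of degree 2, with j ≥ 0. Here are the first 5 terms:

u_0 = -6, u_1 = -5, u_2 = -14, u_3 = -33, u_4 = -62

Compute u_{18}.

1st diffs: 1, -9, -19, -29.
2nd diffs: -10, -10, -10 (constant).
Newton forward-difference form: u_j = -6 + 1·C(j,1) + (-10)·C(j,2).
At j = 18: j = 18, so u_{18} = -6 + 18 - 1530 = -1518.

-1518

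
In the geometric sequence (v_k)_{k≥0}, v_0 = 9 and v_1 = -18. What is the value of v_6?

576

Common ratio r = -2.
v_k = 9·(-2)^(k-0).
v_6 = 9·(-2)^6 = 576.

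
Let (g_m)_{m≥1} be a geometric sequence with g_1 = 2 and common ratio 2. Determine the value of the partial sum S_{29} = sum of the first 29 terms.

1073741822

g_m = 2·2^(m-1).
S = 2·(2^29 - 1)/(2 - 1) = 2·(536870912 - 1)/(1) = 1073741822.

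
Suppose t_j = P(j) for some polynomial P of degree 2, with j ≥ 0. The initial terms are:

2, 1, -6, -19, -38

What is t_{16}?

-734

1st diffs: -1, -7, -13, -19.
2nd diffs: -6, -6, -6 (constant).
Newton forward-difference form: t_j = 2 + (-1)·C(j,1) + (-6)·C(j,2).
At j = 16: j = 16, so t_{16} = 2 - 16 - 720 = -734.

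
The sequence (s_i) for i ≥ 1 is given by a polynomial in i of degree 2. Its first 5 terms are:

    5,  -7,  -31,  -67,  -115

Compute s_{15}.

1st diffs: -12, -24, -36, -48.
2nd diffs: -12, -12, -12 (constant).
Newton forward-difference form: s_i = 5 + (-12)·C(i-1,1) + (-12)·C(i-1,2).
At i = 15: i-1 = 14, so s_{15} = 5 - 168 - 1092 = -1255.

-1255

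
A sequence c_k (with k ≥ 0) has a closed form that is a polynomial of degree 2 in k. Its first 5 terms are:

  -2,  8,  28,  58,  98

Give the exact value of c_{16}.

1st diffs: 10, 20, 30, 40.
2nd diffs: 10, 10, 10 (constant).
Newton forward-difference form: c_k = -2 + 10·C(k,1) + 10·C(k,2).
At k = 16: k = 16, so c_{16} = -2 + 160 + 1200 = 1358.

1358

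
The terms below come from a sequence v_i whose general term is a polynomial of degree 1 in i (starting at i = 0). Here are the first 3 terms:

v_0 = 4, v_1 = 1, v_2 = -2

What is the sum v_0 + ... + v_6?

-35

1st diffs: -3, -3 (constant).
So v_i = -3i + 4.
Continuing: -5, -8, -11, -14.
Summing i = 0..6 (7 terms) gives -35.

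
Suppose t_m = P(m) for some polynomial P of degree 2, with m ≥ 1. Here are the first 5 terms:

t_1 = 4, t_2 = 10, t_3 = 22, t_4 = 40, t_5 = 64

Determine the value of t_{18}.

922

1st diffs: 6, 12, 18, 24.
2nd diffs: 6, 6, 6 (constant).
Newton forward-difference form: t_m = 4 + 6·C(m-1,1) + 6·C(m-1,2).
At m = 18: m-1 = 17, so t_{18} = 4 + 102 + 816 = 922.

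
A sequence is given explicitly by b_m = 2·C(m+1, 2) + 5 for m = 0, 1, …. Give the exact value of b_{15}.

C(16, 2) = 120, so b_{15} = 245.

245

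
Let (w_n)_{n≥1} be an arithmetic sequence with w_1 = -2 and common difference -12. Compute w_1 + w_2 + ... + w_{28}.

w_n = -2 + (n - 1)·(-12).
w_{28} = -326; S = 28·(-2 + (-326))/2 = -4592.

-4592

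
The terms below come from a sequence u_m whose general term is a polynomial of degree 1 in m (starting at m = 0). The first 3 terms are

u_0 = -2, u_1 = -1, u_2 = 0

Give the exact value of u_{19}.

1st diffs: 1, 1 (constant).
So u_m = m - 2.
Evaluating at m = 19 gives u_{19} = 17.

17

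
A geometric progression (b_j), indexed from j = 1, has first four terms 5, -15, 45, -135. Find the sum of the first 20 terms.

Common ratio r = -3.
b_j = 5·(-3)^(j-1).
S = 5·((-3)^20 - 1)/(-3 - 1) = 5·(3486784401 - 1)/(-4) = -4358480500.

-4358480500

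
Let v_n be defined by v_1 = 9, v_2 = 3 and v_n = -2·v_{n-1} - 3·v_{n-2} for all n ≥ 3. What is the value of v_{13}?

8481

Step forward from the initial values:
v_3 = -33;  v_4 = 57;  v_5 = -15;  …;  v_{10} = 1731;  v_{11} = -1905;  v_{12} = -1383;  v_{13} = 8481.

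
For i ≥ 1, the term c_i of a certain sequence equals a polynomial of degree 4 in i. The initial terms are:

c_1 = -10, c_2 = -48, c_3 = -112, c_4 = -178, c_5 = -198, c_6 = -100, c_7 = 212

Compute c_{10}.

1st diffs: -38, -64, -66, -20, 98, 312.
2nd diffs: -26, -2, 46, 118, 214.
3rd diffs: 24, 48, 72, 96.
4th diffs: 24, 24, 24 (constant).
Newton forward-difference form: c_i = -10 + (-38)·C(i-1,1) + (-26)·C(i-1,2) + 24·C(i-1,3) + 24·C(i-1,4).
At i = 10: i-1 = 9, so c_{10} = -10 - 342 - 936 + 2016 + 3024 = 3752.

3752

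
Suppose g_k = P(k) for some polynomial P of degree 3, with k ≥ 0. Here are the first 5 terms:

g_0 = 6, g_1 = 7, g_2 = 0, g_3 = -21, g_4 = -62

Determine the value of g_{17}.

1st diffs: 1, -7, -21, -41.
2nd diffs: -8, -14, -20.
3rd diffs: -6, -6 (constant).
Newton forward-difference form: g_k = 6 + 1·C(k,1) + (-8)·C(k,2) + (-6)·C(k,3).
At k = 17: k = 17, so g_{17} = 6 + 17 - 1088 - 4080 = -5145.

-5145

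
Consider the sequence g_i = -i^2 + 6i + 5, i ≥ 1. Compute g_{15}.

g_{15} = -1·15^2 + 6·15 + 5 = -130.

-130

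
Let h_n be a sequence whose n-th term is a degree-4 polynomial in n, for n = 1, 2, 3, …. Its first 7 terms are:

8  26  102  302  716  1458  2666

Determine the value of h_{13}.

30452

1st diffs: 18, 76, 200, 414, 742, 1208.
2nd diffs: 58, 124, 214, 328, 466.
3rd diffs: 66, 90, 114, 138.
4th diffs: 24, 24, 24 (constant).
Newton forward-difference form: h_n = 8 + 18·C(n-1,1) + 58·C(n-1,2) + 66·C(n-1,3) + 24·C(n-1,4).
At n = 13: n-1 = 12, so h_{13} = 8 + 216 + 3828 + 14520 + 11880 = 30452.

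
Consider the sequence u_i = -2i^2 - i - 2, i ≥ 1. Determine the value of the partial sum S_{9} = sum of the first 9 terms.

Over i = 1..9: Σi = 45, Σi² = 285.
Total = (-2)·285 + (-1)·45 + (-2)·9 = -633.

-633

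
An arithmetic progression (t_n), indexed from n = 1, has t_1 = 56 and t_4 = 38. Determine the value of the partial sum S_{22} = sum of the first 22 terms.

-154

Common difference d = (38 - 56) / (4 - 1) = -6.
t_n = 56 + (n - 1)·(-6).
t_{22} = -70; S = 22·(56 + (-70))/2 = -154.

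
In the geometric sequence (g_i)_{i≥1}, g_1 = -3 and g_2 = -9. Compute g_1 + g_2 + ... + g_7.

Common ratio r = 3.
g_i = (-3)·3^(i-1).
S = (-3)·(3^7 - 1)/(3 - 1) = (-3)·(2187 - 1)/(2) = -3279.

-3279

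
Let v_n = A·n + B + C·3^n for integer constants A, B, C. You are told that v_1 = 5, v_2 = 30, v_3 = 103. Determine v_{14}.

Write the equations: A + B + 3C = 5; 2A + B + 9C = 30; 3A + B + 27C = 103.
Subtracting the first from the second: A + 6C = 25.
Subtracting the second from the third: A + 18C = 73.
Solving: C = 4, A = 1, then B = -8.
Hence v_{14} = 1·14 + (-8) + 4·4782969 = 19131882.

19131882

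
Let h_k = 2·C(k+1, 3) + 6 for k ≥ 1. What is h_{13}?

734

C(14, 3) = 364, so h_{13} = 734.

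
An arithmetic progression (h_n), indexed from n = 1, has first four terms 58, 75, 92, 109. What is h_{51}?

908

Common difference d = 17.
h_n = 58 + (n - 1)·17.
h_{51} = 58 + 50·17 = 908.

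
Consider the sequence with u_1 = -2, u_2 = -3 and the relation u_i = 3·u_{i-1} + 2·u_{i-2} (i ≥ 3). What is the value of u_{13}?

-4165553

Compute successive terms:
u_3 = -13; u_4 = -45; u_5 = -161; …; u_{10} = -92205; u_{11} = -328393; u_{12} = -1169589; u_{13} = -4165553.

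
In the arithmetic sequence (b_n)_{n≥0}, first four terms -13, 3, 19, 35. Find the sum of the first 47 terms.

Common difference d = 16.
b_n = -13 + (n - 0)·16.
b_{46} = 723; S = 47·(-13 + 723)/2 = 16685.

16685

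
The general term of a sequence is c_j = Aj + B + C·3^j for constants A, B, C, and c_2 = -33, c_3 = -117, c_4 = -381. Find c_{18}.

At j = 2, 3, 4: 2A + B + 9C = -33; 3A + B + 27C = -117; 4A + B + 81C = -381.
Subtracting the first from the second: A + 18C = -84.
Subtracting the second from the third: A + 54C = -264.
Solving: C = -5, A = 6, then B = 0.
Therefore c_{18} = 108 + 0 + (-5)·387420489 = -1937102337.

-1937102337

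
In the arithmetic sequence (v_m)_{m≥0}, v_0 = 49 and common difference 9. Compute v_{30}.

v_m = 49 + (m - 0)·9.
v_{30} = 49 + 30·9 = 319.

319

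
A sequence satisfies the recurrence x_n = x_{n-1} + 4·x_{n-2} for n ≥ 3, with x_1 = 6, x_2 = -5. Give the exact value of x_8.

655

Applying the relation repeatedly:
x_3 = 19  x_4 = -1  x_5 = 75  x_6 = 71  x_7 = 371  x_8 = 655.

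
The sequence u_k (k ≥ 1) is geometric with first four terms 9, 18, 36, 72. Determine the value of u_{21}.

Common ratio r = 2.
u_k = 9·2^(k-1).
u_{21} = 9·2^20 = 9437184.

9437184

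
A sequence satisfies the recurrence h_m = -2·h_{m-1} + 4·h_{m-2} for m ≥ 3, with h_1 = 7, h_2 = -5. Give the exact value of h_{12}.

Step forward from the initial values:
h_3 = 38  h_4 = -96  h_5 = 344  h_6 = -1072  h_7 = 3520  h_8 = -11328  h_9 = 36736  h_{10} = -118784  h_{11} = 384512  h_{12} = -1244160.

-1244160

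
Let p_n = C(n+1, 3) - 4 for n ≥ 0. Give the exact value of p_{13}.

C(14, 3) = 364, so p_{13} = 360.

360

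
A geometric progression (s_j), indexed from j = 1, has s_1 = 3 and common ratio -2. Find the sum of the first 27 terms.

s_j = 3·(-2)^(j-1).
S = 3·((-2)^27 - 1)/(-2 - 1) = 3·(-134217728 - 1)/(-3) = 134217729.

134217729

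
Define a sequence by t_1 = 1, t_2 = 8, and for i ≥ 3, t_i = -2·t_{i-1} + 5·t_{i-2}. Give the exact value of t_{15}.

-45157871

Iterate the recurrence:
t_3 = -11, t_4 = 62, t_5 = -179, …, t_{12} = 1100342, t_{13} = -3794939, t_{14} = 13091588, t_{15} = -45157871.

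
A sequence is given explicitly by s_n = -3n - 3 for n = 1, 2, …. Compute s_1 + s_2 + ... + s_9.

-162

Over n = 1..9: Σn = 45.
Total = (-3)·45 + (-3)·9 = -162.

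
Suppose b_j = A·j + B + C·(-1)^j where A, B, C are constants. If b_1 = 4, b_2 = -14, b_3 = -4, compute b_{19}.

Plug in j = 1, 2, 3: A + B - C = 4; 2A + B + C = -14; 3A + B - C = -4.
Subtracting the first from the second: A + 2C = -18.
Subtracting the second from the third: A - 2C = 10.
Solving: C = -7, A = -4, then B = 1.
Therefore b_{19} = -76 + 1 + (-7)·(-1) = -68.

-68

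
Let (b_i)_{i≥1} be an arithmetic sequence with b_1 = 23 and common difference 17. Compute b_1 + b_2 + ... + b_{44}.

b_i = 23 + (i - 1)·17.
b_{44} = 754; S = 44·(23 + 754)/2 = 17094.

17094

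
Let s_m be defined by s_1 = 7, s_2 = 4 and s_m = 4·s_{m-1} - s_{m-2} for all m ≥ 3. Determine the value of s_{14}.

16709164

s_3 = 9, s_4 = 32, s_5 = 119, …, s_{11} = 321449, s_{12} = 1199664, s_{13} = 4477207, s_{14} = 16709164.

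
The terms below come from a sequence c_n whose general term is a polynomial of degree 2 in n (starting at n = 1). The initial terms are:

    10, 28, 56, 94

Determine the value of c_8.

1st diffs: 18, 28, 38.
2nd diffs: 10, 10 (constant).
So c_n = 5n^2 + 3n + 2.
Evaluating at n = 8 gives c_8 = 346.

346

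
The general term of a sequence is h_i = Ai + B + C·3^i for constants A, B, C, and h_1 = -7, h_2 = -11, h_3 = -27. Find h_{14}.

Plug in i = 1, 2, 3: A + B + 3C = -7; 2A + B + 9C = -11; 3A + B + 27C = -27.
Subtracting the first from the second: A + 6C = -4.
Subtracting the second from the third: A + 18C = -16.
Solving: C = -1, A = 2, then B = -6.
So h_i = 2·i + (-6) + (-1)·3^i; at i=14 this is -4782947.

-4782947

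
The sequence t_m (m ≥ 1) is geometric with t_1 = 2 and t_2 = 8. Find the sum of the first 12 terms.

Common ratio r = 4.
t_m = 2·4^(m-1).
S = 2·(4^12 - 1)/(4 - 1) = 2·(16777216 - 1)/(3) = 11184810.

11184810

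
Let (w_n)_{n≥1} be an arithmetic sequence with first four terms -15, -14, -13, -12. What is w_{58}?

42

Common difference d = 1.
w_n = -15 + (n - 1)·1.
w_{58} = -15 + 57·1 = 42.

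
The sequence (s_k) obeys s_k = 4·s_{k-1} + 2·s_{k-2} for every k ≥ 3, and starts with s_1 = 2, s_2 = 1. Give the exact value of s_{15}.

s_3 = 8; s_4 = 34; s_5 = 152; …; s_{12} = 5245984; s_{13} = 23341952; s_{14} = 103859776; s_{15} = 462123008.

462123008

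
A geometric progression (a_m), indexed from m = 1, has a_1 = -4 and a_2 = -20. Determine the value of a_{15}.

Common ratio r = 5.
a_m = (-4)·5^(m-1).
a_{15} = (-4)·5^14 = -24414062500.

-24414062500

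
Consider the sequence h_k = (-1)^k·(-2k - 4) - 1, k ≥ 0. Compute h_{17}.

(-1)^17 = -1; -2k - 4 at k=17 is -38; so h_{17} = 37.

37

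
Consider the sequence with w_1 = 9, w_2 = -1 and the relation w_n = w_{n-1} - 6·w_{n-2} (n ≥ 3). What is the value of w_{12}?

Step forward from the initial values:
w_3 = -55; w_4 = -49; w_5 = 281; w_6 = 575; w_7 = -1111; w_8 = -4561; w_9 = 2105; w_{10} = 29471; w_{11} = 16841; w_{12} = -159985.

-159985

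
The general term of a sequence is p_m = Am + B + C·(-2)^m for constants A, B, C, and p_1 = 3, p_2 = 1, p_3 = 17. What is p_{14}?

-16331

At m = 1, 2, 3: A + B - 2C = 3; 2A + B + 4C = 1; 3A + B - 8C = 17.
Subtracting the first from the second: A + 6C = -2.
Subtracting the second from the third: A - 12C = 16.
Solving: C = -1, A = 4, then B = -3.
Hence p_{14} = 4·14 + (-3) + (-1)·16384 = -16331.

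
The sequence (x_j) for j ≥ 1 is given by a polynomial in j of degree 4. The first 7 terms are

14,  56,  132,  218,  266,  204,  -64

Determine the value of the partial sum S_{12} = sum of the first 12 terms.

-20468

1st diffs: 42, 76, 86, 48, -62, -268.
2nd diffs: 34, 10, -38, -110, -206.
3rd diffs: -24, -48, -72, -96.
4th diffs: -24, -24, -24 (constant).
So x_j = -j^4 + 6j^3 + 6j^2 - 3j + 6.
Continuing: …, -658, -1722, -3424, -5956, …, x_{12} = -9534.
Summing j = 1..12 (12 terms) gives -20468.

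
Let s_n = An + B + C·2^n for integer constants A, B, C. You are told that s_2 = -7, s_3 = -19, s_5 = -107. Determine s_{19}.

-2097075

At n = 2, 3, 5: 2A + B + 4C = -7; 3A + B + 8C = -19; 5A + B + 32C = -107.
Subtracting the first from the second: A + 4C = -12.
Subtracting the second from the third: 2A + 24C = -88.
Solving: C = -4, A = 4, then B = 1.
Therefore s_{19} = 76 + 1 + (-4)·524288 = -2097075.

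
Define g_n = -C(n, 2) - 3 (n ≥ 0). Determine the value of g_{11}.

C(11, 2) = 55, so g_{11} = -58.

-58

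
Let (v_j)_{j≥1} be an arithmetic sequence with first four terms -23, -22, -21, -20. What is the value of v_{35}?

11

Common difference d = 1.
v_j = -23 + (j - 1)·1.
v_{35} = -23 + 34·1 = 11.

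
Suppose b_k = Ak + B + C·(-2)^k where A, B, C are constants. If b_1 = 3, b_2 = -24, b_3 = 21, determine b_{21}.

Plug in k = 1, 2, 3: A + B - 2C = 3; 2A + B + 4C = -24; 3A + B - 8C = 21.
Subtracting the first from the second: A + 6C = -27.
Subtracting the second from the third: A - 12C = 45.
Solving: C = -4, A = -3, then B = -2.
Hence b_{21} = -3·21 + (-2) + (-4)·(-2097152) = 8388543.

8388543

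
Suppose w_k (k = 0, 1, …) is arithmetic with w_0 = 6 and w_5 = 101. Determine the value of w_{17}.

Common difference d = (101 - 6) / (5 - 0) = 19.
w_k = 6 + (k - 0)·19.
w_{17} = 6 + 17·19 = 329.

329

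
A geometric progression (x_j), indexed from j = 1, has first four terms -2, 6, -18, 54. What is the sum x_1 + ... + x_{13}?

Common ratio r = -3.
x_j = (-2)·(-3)^(j-1).
S = (-2)·((-3)^13 - 1)/(-3 - 1) = (-2)·(-1594323 - 1)/(-4) = -797162.

-797162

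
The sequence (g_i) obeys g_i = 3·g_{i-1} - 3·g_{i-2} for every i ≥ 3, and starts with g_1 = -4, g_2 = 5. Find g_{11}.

Compute successive terms:
g_3 = 27, g_4 = 66, g_5 = 117, g_6 = 153, g_7 = 108, g_8 = -135, g_9 = -729, g_{10} = -1782, g_{11} = -3159.

-3159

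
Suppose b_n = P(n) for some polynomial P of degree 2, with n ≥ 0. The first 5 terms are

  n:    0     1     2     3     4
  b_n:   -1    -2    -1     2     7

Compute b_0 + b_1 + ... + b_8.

123

1st diffs: -1, 1, 3, 5.
2nd diffs: 2, 2, 2 (constant).
Newton forward-difference form: b_n = -1 + (-1)·C(n,1) + 2·C(n,2).
Continuing: 14, 23, 34, 47.
Summing n = 0..8 (9 terms) gives 123.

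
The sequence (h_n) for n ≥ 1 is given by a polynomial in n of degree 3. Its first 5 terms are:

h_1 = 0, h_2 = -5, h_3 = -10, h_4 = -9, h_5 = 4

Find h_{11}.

670

1st diffs: -5, -5, 1, 13.
2nd diffs: 0, 6, 12.
3rd diffs: 6, 6 (constant).
Newton forward-difference form: h_n = (-5)·C(n-1,1) + 6·C(n-1,3).
At n = 11: n-1 = 10, so h_{11} = -50 + 720 = 670.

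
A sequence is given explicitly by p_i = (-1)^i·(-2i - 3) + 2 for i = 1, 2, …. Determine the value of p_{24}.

(-1)^24 = 1; -2i - 3 at i=24 is -51; so p_{24} = -49.

-49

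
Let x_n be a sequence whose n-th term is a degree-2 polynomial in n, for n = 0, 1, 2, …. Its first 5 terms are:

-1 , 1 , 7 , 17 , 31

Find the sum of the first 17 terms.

1st diffs: 2, 6, 10, 14.
2nd diffs: 4, 4, 4 (constant).
Newton forward-difference form: x_n = -1 + 2·C(n,1) + 4·C(n,2).
Continuing: …, 49, 71, 97, 127, …, x_{16} = 511.
Summing n = 0..16 (17 terms) gives 2975.

2975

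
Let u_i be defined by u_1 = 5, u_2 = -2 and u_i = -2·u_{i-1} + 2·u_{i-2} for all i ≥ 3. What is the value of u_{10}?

-13856

Compute successive terms:
u_3 = 14, u_4 = -32, u_5 = 92, u_6 = -248, u_7 = 680, u_8 = -1856, u_9 = 5072, u_{10} = -13856.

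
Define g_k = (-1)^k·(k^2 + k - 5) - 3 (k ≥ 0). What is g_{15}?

(-1)^15 = -1; k^2 + k - 5 at k=15 is 235; so g_{15} = -238.

-238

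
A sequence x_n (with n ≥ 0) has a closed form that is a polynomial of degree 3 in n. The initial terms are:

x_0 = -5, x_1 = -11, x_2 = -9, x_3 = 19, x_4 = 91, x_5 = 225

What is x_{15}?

1st diffs: -6, 2, 28, 72, 134.
2nd diffs: 8, 26, 44, 62.
3rd diffs: 18, 18, 18 (constant).
Newton forward-difference form: x_n = -5 + (-6)·C(n,1) + 8·C(n,2) + 18·C(n,3).
At n = 15: n = 15, so x_{15} = -5 - 90 + 840 + 8190 = 8935.

8935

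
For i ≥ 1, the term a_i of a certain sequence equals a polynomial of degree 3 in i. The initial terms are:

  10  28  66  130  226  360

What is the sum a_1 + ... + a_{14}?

1st diffs: 18, 38, 64, 96, 134.
2nd diffs: 20, 26, 32, 38.
3rd diffs: 6, 6, 6 (constant).
So a_i = i^3 + 4i^2 - i + 6.
Continuing: …, 538, 766, 1050, 1396, …, a_{14} = 3520.
Summing i = 1..14 (14 terms) gives 15064.

15064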